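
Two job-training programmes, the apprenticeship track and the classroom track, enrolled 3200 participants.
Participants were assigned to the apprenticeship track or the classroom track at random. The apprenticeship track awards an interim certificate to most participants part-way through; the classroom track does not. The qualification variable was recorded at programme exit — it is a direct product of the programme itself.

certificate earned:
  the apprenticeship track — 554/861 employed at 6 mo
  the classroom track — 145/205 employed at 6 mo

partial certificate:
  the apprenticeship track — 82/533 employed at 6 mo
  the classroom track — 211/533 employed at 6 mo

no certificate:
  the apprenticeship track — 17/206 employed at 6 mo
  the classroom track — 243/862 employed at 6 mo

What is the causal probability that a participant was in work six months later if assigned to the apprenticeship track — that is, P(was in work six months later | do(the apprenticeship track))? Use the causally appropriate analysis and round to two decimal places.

The qualification attained during the programme-specific comparison favours the classroom track throughout, but the pooled figures favour the apprenticeship track. The question is whether to condition on qualification attained during the programme.
Qualification attained during the programme is downstream of the programme. One should not condition on a consequence of treatment, so the overall rates are the right comparison.
So P(outcome | do(the apprenticeship track)) is just the pooled rate for the apprenticeship track: 653/1600 = 0.408.

0.41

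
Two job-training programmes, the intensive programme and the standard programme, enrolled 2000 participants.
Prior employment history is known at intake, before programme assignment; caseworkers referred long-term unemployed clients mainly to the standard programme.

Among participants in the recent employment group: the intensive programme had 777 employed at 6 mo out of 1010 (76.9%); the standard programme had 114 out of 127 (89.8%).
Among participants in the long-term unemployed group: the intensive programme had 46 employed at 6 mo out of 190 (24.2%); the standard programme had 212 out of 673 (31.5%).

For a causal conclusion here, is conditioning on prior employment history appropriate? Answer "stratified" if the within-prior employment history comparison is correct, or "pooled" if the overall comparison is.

stratified

The imbalance in prior employment history arose from how participants were allocated, not from anything the programme did; and prior employment history independently affects the outcome. The pooled gap is confounded — condition on prior employment history.
Within each level — recent employment: 76.9% vs 89.8%; long-term unemployed: 24.2% vs 31.5% — the standard programme is higher every time.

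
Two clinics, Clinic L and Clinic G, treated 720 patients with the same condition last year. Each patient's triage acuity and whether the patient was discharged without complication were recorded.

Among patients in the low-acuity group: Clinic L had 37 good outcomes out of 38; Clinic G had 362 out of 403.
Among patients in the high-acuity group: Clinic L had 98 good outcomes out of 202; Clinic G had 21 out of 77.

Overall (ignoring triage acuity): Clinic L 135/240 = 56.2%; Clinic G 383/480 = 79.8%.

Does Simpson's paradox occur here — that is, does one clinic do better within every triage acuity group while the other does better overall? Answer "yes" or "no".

yes

Within each triage acuity level (low-acuity 97.4% vs 89.8%; high-acuity 48.5% vs 27.3%), Clinic L has the higher rate every time. Pooled: 56.2% vs 79.8% — Clinic G has the higher rate overall. The two comparisons disagree.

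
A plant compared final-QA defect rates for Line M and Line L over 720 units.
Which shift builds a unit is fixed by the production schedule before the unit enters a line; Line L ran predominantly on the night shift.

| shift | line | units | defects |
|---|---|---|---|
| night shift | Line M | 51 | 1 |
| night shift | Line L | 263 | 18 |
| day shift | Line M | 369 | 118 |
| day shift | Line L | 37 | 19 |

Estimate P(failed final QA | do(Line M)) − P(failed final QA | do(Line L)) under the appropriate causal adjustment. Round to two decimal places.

The stratified and pooled comparisons disagree (Line M wins within each shift; Line L wins overall), so the answer turns on the causal role of shift.
Since shift is a pre-existing factor (not a product of the line) and it affects the outcome on its own, it is a confounder. The stratified rates, not the pooled rate, identify the causal effect.
Adjusting over the population distribution of shift: 0.436·(0.020−0.068) + 0.564·(0.320−0.514) = -0.131.

-0.13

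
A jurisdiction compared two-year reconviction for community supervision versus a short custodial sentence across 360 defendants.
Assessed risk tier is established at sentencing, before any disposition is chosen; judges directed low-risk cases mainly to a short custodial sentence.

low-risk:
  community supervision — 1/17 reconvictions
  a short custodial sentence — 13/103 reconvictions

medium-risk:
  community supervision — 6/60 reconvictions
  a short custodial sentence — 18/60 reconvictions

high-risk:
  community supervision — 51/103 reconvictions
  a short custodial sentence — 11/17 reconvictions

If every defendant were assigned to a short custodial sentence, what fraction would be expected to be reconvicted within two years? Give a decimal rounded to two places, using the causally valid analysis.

The imbalance in assessed risk tier arose from how defendants were allocated, not from anything the disposition did; and assessed risk tier independently affects the outcome. The pooled gap is confounded — condition on assessed risk tier.
Standardising a short custodial sentence to the population assessed risk tier mix: 0.333·13/103 + 0.333·18/60 + 0.333·11/17 = 0.358.

0.36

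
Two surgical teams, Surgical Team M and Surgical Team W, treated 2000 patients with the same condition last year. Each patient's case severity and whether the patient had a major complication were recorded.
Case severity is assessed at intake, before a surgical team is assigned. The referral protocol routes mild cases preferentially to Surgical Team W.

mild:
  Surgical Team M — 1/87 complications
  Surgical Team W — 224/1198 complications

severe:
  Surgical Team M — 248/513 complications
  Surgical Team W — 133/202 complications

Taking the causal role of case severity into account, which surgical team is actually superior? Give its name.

Surgical Team M

The case severity-specific comparison favours Surgical Team M throughout, but the pooled figures favour Surgical Team W. The question is whether to condition on case severity.
Case severity differs across surgical teams for reasons unrelated to any effect of the surgical team itself, and it separately predicts the outcome — a classic confounder. We must compare within case severity levels.
Within each level — mild: 1.1% vs 18.7%; severe: 48.3% vs 65.8% — Surgical Team M is lower every time.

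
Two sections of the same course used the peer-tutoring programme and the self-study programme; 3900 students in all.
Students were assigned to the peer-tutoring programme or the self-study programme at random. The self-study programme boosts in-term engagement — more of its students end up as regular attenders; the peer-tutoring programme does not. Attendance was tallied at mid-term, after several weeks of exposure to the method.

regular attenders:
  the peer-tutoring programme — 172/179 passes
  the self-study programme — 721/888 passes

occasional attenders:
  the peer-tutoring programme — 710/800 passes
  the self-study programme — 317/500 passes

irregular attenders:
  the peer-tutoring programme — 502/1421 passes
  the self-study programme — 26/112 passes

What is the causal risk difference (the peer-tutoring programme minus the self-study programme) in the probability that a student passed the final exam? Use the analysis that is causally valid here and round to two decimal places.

-0.13

Within every mid-term attendance level the peer-tutoring programme has the higher rate, yet pooled the self-study programme does — Simpson's reversal.
Mid-term attendance lies on the pathway teaching method → mid-term attendance → outcome, so adjusting for it blocks the indirect effect. For the total causal effect of teaching method, use the unadjusted pooled rates.
The causal difference is the pooled difference: 0.577 − 0.709 = -0.133.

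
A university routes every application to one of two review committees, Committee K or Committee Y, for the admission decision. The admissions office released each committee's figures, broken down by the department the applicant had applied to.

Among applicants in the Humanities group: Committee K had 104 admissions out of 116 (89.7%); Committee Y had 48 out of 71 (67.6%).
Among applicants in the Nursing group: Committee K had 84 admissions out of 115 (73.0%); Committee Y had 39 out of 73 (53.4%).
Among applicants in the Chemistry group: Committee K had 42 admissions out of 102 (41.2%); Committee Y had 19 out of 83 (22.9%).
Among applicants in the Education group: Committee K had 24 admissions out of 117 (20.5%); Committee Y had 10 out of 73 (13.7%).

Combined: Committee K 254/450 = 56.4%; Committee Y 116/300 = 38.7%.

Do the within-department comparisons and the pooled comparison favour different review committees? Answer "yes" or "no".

Within each department level (Humanities 89.7% vs 67.6%; Nursing 73.0% vs 53.4%; Chemistry 41.2% vs 22.9%; Education 20.5% vs 13.7%), Committee K has the higher rate every time. Pooled: 56.4% vs 38.7% — Committee K has the higher rate overall. They agree.

no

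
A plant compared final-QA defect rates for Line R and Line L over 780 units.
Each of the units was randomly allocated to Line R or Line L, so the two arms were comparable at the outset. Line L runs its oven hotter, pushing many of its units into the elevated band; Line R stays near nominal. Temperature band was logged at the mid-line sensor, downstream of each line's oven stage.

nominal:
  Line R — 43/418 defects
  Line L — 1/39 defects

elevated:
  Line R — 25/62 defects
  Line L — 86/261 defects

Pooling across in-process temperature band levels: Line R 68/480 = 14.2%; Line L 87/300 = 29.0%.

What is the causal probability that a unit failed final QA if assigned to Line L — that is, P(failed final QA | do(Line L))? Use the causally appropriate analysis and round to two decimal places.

0.29

Because the line influences in-process temperature band, in-process temperature band is a post-treatment mediator, not a confounder. Stratifying on it would bias the estimate; the causal effect is the crude pooled difference.
So P(outcome | do(Line L)) is just the pooled rate for Line L: 87/300 = 0.290.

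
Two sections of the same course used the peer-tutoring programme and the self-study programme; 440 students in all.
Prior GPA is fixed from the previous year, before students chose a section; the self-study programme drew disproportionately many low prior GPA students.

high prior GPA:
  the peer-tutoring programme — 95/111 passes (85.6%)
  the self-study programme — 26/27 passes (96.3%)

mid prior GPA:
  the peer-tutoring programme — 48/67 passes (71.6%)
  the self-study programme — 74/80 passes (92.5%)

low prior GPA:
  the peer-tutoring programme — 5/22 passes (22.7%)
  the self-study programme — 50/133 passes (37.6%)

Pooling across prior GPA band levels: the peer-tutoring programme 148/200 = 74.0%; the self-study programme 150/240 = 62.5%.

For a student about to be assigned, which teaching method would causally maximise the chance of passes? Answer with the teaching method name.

the self-study programme

The imbalance in prior GPA band arose from how students were allocated, not from anything the teaching method did; and prior GPA band independently affects the outcome. The pooled gap is confounded — condition on prior GPA band.
Within each level — high prior GPA: 85.6% vs 96.3%; mid prior GPA: 71.6% vs 92.5%; low prior GPA: 22.7% vs 37.6% — the self-study programme is higher every time.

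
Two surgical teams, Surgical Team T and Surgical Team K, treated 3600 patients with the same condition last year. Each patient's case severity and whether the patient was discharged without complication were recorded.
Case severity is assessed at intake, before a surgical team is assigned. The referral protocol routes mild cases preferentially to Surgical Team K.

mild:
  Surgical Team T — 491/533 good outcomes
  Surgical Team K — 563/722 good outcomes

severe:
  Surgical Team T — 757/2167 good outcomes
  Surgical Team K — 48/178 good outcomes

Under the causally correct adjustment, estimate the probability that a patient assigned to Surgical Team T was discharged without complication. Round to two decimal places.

The case severity-specific comparison favours Surgical Team T throughout, but the pooled figures favour Surgical Team K. The question is whether to condition on case severity.
Nothing the surgical team does changes case severity; the imbalance is an allocation artefact. With case severity also predicting the outcome, the pooled figure is confounded, and the within-stratum comparison is the causal one.
Standardising Surgical Team T to the population case severity mix: 0.349·491/533 + 0.651·757/2167 = 0.549.

0.55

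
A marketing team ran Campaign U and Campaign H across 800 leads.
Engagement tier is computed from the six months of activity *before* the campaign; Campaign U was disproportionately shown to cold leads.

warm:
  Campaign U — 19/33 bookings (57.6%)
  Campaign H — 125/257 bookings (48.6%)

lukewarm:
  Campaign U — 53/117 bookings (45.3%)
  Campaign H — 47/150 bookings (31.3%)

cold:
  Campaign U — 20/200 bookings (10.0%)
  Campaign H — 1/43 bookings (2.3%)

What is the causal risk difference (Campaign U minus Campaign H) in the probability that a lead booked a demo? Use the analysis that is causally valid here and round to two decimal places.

+0.10

Engagement tier is set before the campaign has any effect — it is not caused by the campaign — and it independently drives the outcome. That makes it a confounder, so the causal comparison is within engagement tier levels.
Adjusting over the population distribution of engagement tier: 0.362·(0.576−0.486) + 0.334·(0.453−0.313) + 0.304·(0.100−0.023) = +0.102.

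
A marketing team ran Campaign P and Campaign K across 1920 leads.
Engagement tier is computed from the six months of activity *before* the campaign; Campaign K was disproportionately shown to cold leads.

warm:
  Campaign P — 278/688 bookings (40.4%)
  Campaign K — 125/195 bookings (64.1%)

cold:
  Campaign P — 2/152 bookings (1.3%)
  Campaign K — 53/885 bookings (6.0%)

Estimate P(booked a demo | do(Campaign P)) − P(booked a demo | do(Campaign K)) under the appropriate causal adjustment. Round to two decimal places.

-0.13

Within every engagement tier level Campaign K has the higher rate, yet pooled Campaign P does — Simpson's reversal.
Nothing the campaign does changes engagement tier; the imbalance is an allocation artefact. With engagement tier also predicting the outcome, the pooled figure is confounded, and the within-stratum comparison is the causal one.
Adjusting over the population distribution of engagement tier: 0.460·(0.404−0.641) + 0.540·(0.013−0.060) = -0.134.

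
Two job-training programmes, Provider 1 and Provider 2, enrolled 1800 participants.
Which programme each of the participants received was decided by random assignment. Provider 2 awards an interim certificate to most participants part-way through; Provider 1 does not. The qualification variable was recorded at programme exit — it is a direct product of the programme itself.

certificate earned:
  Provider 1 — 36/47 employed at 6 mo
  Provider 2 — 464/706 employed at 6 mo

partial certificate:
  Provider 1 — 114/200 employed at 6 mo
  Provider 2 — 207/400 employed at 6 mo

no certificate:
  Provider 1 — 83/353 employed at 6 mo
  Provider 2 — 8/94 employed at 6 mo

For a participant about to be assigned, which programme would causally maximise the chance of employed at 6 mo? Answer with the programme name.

Provider 2

Qualification attained during the programme is recorded after the programme and is itself shifted by it — it sits on the causal path from programme to outcome. Conditioning on a mediator would strip out part of the effect we want; the pooled comparison gives the total causal effect.
Pooled: Provider 1 38.8% vs Provider 2 56.6%; Provider 2 is higher overall.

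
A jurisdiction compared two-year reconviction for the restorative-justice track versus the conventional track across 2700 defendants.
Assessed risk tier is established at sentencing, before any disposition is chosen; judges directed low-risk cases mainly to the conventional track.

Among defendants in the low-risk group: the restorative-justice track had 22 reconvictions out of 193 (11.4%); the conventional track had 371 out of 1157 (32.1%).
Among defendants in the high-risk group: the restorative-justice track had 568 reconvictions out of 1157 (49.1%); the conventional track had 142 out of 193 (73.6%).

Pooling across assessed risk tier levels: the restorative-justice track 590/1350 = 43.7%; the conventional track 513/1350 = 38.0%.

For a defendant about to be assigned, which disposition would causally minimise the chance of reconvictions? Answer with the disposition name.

the restorative-justice track

The imbalance in assessed risk tier arose from how defendants were allocated, not from anything the disposition did; and assessed risk tier independently affects the outcome. The pooled gap is confounded — condition on assessed risk tier.
Within each level — low-risk: 11.4% vs 32.1%; high-risk: 49.1% vs 73.6% — the restorative-justice track is lower every time.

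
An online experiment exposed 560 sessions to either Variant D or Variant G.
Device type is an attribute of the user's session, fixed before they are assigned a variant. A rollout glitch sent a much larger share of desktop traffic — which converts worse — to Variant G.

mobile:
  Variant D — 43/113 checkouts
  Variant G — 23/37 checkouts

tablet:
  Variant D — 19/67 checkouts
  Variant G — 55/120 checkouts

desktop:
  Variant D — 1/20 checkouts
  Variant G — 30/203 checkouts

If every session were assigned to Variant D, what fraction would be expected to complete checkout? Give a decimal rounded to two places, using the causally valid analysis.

Device type satisfies the back-door criterion: it is not a descendant of the variant, and it blocks the spurious path from variant to outcome. Adjusting for it (i.e., using the within-device type rates) gives the causal effect.
Standardising Variant D to the population device type mix: 0.268·43/113 + 0.334·19/67 + 0.398·1/20 = 0.217.

0.22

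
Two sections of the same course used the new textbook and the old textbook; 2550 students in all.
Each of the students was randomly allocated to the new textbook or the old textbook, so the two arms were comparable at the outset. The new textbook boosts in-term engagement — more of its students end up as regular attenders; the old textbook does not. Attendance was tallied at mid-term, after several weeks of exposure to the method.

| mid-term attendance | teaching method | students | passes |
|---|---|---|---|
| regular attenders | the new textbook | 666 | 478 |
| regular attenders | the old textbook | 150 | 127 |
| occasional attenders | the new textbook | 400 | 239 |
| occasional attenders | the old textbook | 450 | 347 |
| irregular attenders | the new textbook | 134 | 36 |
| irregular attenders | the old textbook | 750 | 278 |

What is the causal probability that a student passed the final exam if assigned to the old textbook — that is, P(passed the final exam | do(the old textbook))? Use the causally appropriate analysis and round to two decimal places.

The stratified and pooled comparisons disagree (the old textbook wins within each mid-term attendance; the new textbook wins overall), so the answer turns on the causal role of mid-term attendance.
Because the teaching method influences mid-term attendance, mid-term attendance is a post-treatment mediator, not a confounder. Stratifying on it would bias the estimate; the causal effect is the crude pooled difference.
So P(outcome | do(the old textbook)) is just the pooled rate for the old textbook: 752/1350 = 0.557.

0.56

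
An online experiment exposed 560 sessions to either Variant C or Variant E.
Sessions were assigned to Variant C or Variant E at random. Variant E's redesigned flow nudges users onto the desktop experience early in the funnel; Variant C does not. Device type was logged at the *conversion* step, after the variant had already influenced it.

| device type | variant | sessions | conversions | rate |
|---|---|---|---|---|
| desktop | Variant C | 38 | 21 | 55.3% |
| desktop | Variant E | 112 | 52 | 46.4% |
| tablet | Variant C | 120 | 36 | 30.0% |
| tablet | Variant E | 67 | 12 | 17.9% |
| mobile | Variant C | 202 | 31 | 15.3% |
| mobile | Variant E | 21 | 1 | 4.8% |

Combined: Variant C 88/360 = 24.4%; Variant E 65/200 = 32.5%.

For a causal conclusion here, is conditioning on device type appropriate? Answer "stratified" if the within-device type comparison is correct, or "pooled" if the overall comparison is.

pooled

Device type here is a post-treatment variable shaped by the variant; conditioning on it would introduce bias rather than remove it. The overall comparison is the causal one.
Pooled: Variant C 24.4% vs Variant E 32.5%; Variant E is higher overall.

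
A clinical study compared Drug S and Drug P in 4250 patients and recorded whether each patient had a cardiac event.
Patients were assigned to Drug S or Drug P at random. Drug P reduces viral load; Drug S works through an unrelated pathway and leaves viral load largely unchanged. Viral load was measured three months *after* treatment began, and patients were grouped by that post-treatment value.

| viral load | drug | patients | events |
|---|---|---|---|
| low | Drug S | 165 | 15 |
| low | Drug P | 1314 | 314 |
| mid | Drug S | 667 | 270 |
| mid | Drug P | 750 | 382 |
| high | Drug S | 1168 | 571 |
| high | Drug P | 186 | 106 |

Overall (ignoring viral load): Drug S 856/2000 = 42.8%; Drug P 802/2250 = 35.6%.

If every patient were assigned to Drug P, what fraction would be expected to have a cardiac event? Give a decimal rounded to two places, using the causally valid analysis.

0.36

Viral load here is a post-treatment variable shaped by the drug; conditioning on it would introduce bias rather than remove it. The overall comparison is the causal one.
So P(outcome | do(Drug P)) is just the pooled rate for Drug P: 802/2250 = 0.356.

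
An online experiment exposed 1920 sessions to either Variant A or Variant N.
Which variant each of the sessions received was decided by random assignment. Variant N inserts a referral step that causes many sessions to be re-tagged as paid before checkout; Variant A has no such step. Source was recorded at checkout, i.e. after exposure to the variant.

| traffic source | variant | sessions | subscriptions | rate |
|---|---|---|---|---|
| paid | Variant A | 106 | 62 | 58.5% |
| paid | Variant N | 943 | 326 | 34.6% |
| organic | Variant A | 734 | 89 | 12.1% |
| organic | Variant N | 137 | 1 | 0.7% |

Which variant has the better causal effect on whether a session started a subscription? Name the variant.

Stratifying would compare variants among sessions the variants themselves sorted into traffic source groups — a form of selection on an intermediate. The unconditioned pooled rates give the total causal effect.
Pooled: Variant A 18.0% vs Variant N 30.3%; Variant N is higher overall.

Variant N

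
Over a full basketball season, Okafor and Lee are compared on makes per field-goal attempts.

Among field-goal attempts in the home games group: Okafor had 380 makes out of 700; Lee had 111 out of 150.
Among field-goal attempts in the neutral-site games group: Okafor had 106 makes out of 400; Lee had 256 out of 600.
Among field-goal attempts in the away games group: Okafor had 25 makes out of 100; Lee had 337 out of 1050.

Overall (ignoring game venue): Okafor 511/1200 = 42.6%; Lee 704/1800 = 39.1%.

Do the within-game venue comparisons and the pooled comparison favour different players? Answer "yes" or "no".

Within each game venue level (home games 54.3% vs 74.0%; neutral-site games 26.5% vs 42.7%; away games 25.0% vs 32.1%), Lee has the higher rate every time. Pooled: 42.6% vs 39.1% — Okafor has the higher rate overall. The two comparisons disagree.

yes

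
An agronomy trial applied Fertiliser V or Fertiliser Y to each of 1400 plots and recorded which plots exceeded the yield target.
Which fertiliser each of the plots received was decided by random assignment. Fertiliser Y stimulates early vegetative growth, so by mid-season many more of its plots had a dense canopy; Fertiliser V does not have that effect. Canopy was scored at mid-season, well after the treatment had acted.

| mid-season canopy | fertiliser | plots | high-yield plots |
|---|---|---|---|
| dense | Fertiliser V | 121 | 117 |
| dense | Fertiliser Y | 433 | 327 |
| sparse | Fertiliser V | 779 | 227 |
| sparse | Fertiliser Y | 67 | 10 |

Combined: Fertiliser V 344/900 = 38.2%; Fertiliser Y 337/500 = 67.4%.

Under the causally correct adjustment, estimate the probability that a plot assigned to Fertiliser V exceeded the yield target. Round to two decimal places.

Mid-season canopy here is a post-treatment variable shaped by the fertiliser; conditioning on it would introduce bias rather than remove it. The overall comparison is the causal one.
So P(outcome | do(Fertiliser V)) is just the pooled rate for Fertiliser V: 344/900 = 0.382.

0.38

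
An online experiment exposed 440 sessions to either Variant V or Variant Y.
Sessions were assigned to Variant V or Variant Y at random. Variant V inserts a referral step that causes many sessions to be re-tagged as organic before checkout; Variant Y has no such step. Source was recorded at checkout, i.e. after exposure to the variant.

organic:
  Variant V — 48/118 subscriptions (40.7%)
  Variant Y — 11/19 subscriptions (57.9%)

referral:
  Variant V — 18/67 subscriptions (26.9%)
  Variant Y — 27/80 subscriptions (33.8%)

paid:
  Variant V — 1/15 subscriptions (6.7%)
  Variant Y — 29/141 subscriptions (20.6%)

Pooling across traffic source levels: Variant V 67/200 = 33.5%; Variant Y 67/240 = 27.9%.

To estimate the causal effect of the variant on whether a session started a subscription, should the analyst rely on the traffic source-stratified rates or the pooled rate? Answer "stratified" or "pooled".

pooled

The traffic source-specific comparison favours Variant Y throughout, but the pooled figures favour Variant V. The question is whether to condition on traffic source.
The distribution of traffic source is itself part of what the variant does — it is an intermediate outcome. Holding it fixed would remove that part of the effect; the total effect is the pooled difference.
Pooled: Variant V 33.5% vs Variant Y 27.9%; Variant V is higher overall.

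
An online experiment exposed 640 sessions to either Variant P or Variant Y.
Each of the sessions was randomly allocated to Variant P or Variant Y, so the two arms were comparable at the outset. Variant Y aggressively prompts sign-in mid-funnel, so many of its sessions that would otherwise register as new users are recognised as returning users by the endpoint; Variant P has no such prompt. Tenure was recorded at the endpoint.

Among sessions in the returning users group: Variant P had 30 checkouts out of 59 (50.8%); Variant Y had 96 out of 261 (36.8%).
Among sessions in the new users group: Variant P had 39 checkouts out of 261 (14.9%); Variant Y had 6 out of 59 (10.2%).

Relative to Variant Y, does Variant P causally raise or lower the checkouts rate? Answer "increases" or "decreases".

decreases

Stratifying would compare variants among sessions the variants themselves sorted into user tenure groups — a form of selection on an intermediate. The unconditioned pooled rates give the total causal effect.
Pooled: Variant P 21.6% vs Variant Y 31.9%; Variant Y is higher overall.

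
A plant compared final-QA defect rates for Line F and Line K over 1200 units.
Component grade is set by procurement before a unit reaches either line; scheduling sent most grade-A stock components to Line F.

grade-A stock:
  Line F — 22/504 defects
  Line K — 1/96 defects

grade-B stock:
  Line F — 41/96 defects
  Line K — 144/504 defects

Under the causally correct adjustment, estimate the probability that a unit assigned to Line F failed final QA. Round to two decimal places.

0.24

Nothing the line does changes component grade; the imbalance is an allocation artefact. With component grade also predicting the outcome, the pooled figure is confounded, and the within-stratum comparison is the causal one.
Standardising Line F to the population component grade mix: 0.500·22/504 + 0.500·41/96 = 0.235.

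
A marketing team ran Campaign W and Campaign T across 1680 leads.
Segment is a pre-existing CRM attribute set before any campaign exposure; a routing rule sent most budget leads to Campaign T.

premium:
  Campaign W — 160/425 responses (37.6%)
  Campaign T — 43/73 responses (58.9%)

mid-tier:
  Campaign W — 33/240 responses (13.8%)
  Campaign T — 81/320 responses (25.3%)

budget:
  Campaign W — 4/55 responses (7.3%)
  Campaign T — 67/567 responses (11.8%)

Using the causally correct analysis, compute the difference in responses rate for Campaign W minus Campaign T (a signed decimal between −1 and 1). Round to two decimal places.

-0.12

Campaign T is higher inside every customer segment stratum but Campaign W is higher in aggregate. Whether to stratify depends on how customer segment relates to the campaign.
Here customer segment is a common cause — it drives both which campaign a case falls under and the outcome. The crude comparison mixes populations; the stratum-specific rates are the causally relevant ones.
Adjusting over the population distribution of customer segment: 0.296·(0.376−0.589) + 0.333·(0.138−0.253) + 0.370·(0.073−0.118) = -0.118.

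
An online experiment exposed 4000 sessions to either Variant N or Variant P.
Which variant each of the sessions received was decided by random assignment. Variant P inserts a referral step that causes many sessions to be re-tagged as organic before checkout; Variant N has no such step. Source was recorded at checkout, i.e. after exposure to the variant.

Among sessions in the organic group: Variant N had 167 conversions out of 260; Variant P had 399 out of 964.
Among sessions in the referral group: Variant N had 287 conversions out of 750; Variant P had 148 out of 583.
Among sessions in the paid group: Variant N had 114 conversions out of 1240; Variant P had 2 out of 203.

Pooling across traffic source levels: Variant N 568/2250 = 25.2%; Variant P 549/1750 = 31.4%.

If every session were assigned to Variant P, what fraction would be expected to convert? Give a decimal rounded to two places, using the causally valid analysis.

Within every traffic source level Variant N has the higher rate, yet pooled Variant P does — Simpson's reversal.
Traffic source here is a post-treatment variable shaped by the variant; conditioning on it would introduce bias rather than remove it. The overall comparison is the causal one.
So P(outcome | do(Variant P)) is just the pooled rate for Variant P: 549/1750 = 0.314.

0.31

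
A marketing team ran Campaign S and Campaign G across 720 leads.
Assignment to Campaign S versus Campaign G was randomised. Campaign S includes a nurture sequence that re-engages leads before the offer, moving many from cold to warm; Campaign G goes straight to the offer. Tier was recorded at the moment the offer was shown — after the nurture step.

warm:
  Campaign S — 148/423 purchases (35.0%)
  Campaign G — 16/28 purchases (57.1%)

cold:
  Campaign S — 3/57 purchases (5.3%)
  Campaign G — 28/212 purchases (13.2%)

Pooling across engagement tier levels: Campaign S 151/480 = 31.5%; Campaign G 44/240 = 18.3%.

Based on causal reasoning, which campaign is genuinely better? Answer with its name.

Campaign S

The engagement tier-specific comparison favours Campaign G throughout, but the pooled figures favour Campaign S. The question is whether to condition on engagement tier.
Engagement tier is downstream of the campaign. One should not condition on a consequence of treatment, so the overall rates are the right comparison.
Pooled: Campaign S 31.5% vs Campaign G 18.3%; Campaign S is higher overall.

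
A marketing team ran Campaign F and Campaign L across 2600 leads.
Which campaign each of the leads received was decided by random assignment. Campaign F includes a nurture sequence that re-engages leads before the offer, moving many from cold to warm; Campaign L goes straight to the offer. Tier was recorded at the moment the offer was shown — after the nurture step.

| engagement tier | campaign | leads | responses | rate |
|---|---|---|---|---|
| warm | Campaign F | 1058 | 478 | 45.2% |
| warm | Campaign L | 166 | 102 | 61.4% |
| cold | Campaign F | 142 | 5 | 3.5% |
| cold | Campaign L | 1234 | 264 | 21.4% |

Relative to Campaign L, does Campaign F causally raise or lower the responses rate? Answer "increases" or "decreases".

Within every engagement tier level Campaign L has the higher rate, yet pooled Campaign F does — Simpson's reversal.
Engagement tier lies on the pathway campaign → engagement tier → outcome, so adjusting for it blocks the indirect effect. For the total causal effect of campaign, use the unadjusted pooled rates.
Pooled: Campaign F 40.2% vs Campaign L 26.1%; Campaign F is higher overall.

increases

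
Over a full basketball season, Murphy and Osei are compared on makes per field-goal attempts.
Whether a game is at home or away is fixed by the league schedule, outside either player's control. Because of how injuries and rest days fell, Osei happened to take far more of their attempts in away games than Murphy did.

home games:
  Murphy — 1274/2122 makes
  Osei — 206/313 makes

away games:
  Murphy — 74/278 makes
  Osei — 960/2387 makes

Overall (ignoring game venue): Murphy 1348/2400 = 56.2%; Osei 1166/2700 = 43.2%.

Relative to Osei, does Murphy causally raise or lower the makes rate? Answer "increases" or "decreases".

Osei is higher inside every game venue stratum but Murphy is higher in aggregate. Whether to stratify depends on how game venue relates to the player.
Game venue is set before the player has any effect — it is not caused by the player — and it independently drives the outcome. That makes it a confounder, so the causal comparison is within game venue levels.
Within each level — home games: 60.0% vs 65.8%; away games: 26.6% vs 40.2% — Osei is higher every time.

decreases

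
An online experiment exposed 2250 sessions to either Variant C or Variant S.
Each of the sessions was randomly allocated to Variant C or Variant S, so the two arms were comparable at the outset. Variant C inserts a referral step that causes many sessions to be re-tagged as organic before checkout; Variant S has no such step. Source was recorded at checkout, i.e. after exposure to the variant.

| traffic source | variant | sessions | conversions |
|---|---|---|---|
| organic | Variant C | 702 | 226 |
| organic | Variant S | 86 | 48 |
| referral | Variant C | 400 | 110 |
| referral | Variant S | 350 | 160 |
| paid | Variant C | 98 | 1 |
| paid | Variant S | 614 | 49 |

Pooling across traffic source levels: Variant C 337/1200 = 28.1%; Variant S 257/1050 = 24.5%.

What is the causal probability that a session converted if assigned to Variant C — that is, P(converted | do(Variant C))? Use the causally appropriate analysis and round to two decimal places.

Because the variant influences traffic source, traffic source is a post-treatment mediator, not a confounder. Stratifying on it would bias the estimate; the causal effect is the crude pooled difference.
So P(outcome | do(Variant C)) is just the pooled rate for Variant C: 337/1200 = 0.281.

0.28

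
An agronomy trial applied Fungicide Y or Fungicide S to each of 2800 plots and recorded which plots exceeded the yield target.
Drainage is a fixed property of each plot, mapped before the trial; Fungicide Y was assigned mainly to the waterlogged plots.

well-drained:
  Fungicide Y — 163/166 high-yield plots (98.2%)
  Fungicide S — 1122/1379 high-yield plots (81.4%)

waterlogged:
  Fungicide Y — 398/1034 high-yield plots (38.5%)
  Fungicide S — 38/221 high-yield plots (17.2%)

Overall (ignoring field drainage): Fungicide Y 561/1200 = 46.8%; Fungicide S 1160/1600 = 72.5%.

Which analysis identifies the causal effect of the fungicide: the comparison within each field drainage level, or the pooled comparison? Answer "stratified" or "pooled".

stratified

Within every field drainage level Fungicide Y has the higher rate, yet pooled Fungicide S does — Simpson's reversal.
The imbalance in field drainage arose from how plots were allocated, not from anything the fungicide did; and field drainage independently affects the outcome. The pooled gap is confounded — condition on field drainage.
Within each level — well-drained: 98.2% vs 81.4%; waterlogged: 38.5% vs 17.2% — Fungicide Y is higher every time.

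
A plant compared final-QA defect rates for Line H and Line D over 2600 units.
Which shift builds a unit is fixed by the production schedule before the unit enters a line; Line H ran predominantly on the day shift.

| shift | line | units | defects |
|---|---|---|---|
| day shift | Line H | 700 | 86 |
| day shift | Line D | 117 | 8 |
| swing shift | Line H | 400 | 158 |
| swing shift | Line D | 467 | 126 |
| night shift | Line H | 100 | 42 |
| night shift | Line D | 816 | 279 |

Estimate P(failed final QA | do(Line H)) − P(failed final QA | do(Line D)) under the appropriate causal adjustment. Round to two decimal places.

Shift differs across lines for reasons unrelated to any effect of the line itself, and it separately predicts the outcome — a classic confounder. We must compare within shift levels.
Adjusting over the population distribution of shift: 0.314·(0.123−0.068) + 0.333·(0.395−0.270) + 0.352·(0.420−0.342) = +0.086.

+0.09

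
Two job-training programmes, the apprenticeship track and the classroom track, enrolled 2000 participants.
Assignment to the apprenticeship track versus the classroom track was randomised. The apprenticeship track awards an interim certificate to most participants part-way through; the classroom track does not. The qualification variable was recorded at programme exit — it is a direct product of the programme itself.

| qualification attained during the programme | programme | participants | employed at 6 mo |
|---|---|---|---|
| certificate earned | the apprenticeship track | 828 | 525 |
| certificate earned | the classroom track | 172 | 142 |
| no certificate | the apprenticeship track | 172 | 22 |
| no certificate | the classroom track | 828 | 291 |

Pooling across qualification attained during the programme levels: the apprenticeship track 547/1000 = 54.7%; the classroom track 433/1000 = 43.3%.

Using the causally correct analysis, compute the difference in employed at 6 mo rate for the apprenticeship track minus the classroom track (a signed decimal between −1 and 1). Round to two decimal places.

+0.11

The distribution of qualification attained during the programme is itself part of what the programme does — it is an intermediate outcome. Holding it fixed would remove that part of the effect; the total effect is the pooled difference.
The causal difference is the pooled difference: 0.547 − 0.433 = +0.114.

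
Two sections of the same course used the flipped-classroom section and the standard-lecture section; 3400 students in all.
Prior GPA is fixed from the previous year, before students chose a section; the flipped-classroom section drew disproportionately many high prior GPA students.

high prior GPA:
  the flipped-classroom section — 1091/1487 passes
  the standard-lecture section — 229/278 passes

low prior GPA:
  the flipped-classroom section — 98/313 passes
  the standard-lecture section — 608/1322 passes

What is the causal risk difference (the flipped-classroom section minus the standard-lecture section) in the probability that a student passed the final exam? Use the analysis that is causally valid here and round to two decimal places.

-0.12

Since prior GPA band is a pre-existing factor (not a product of the teaching method) and it affects the outcome on its own, it is a confounder. The stratified rates, not the pooled rate, identify the causal effect.
Adjusting over the population distribution of prior GPA band: 0.519·(0.734−0.824) + 0.481·(0.313−0.460) = -0.117.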